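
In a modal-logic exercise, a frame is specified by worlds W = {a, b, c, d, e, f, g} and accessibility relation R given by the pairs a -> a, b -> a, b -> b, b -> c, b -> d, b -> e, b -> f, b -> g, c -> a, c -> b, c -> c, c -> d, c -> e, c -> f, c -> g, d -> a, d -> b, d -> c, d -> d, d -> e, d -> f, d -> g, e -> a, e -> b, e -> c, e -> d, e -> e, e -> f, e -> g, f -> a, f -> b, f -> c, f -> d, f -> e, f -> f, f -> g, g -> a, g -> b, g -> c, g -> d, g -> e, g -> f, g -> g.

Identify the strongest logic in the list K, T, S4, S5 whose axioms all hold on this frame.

Reflexive (axiom T): yes — every world is R-related to itself.
Transitive (axiom 4): yes — every two-step R-path is closed by a direct edge.
Euclidean (axiom 5): no — b R a and b R c, but not a R c.
So F validates K, T, S4; S5 would additionally require R to be Euclidean. The strongest is S4.

S4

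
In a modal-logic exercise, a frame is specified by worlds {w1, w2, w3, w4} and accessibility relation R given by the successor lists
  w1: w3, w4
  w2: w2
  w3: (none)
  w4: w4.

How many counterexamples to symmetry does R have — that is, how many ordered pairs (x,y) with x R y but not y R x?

2

Enumerating: (w1,w3), (w1,w4).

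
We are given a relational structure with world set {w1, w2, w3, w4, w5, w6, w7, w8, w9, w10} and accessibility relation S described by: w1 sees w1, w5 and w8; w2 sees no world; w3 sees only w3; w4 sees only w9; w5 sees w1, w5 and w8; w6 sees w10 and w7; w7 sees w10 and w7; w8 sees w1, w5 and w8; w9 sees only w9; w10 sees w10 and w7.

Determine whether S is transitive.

Transitive: yes — every two-step S-path is closed by a direct edge.

Yes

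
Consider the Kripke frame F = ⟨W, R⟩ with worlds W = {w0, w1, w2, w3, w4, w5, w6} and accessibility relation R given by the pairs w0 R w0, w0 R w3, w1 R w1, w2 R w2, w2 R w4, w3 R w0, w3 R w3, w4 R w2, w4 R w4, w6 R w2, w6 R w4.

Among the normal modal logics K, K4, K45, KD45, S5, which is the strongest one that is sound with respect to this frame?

Transitive (axiom 4): yes — every two-step R-path is closed by a direct edge.
Euclidean (axiom 5): yes — any two successors of a common world are R-related.
Serial (axiom D): no — w5 has no R-successor.
Reflexive (axiom T): no — w5 is not related to itself.
So F validates K, K4, K45; KD45 would additionally require R to be serial. The strongest is K45.

K45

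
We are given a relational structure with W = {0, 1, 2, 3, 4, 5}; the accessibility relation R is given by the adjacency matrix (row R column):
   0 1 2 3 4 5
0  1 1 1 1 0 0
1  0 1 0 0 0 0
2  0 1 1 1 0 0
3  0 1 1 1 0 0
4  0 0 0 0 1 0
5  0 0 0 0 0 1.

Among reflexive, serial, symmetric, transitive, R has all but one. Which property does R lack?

Reflexive: yes — every world is R-related to itself.
Serial: yes — every world has a successor (e.g. 0 R 0).
Symmetric: no — 0 R 1 but not 1 R 0.
Transitive: yes — every two-step R-path is closed by a direct edge.
Only symmetric fails.

symmetric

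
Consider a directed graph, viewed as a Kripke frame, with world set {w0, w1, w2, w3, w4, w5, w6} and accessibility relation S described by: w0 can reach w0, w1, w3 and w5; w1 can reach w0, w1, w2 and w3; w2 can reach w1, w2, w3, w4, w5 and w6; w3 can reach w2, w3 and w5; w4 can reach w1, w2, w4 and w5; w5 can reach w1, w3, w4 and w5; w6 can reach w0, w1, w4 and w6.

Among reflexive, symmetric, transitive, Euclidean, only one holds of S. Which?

reflexive

Reflexive: yes — every world is S-related to itself.
Symmetric: no — w0 S w3 but not w3 S w0.
Transitive: no — w0 S w1 and w1 S w2, but not w0 S w2.
Euclidean: no — w0 S w1 and w0 S w5, but not w1 S w5.
Only reflexive holds.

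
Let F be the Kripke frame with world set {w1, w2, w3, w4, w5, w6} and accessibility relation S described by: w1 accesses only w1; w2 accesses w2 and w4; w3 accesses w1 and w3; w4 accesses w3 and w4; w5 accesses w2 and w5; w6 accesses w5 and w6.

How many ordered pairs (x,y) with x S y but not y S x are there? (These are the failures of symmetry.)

Enumerating: (w2,w4), (w3,w1), (w4,w3), (w5,w2), (w6,w5).

5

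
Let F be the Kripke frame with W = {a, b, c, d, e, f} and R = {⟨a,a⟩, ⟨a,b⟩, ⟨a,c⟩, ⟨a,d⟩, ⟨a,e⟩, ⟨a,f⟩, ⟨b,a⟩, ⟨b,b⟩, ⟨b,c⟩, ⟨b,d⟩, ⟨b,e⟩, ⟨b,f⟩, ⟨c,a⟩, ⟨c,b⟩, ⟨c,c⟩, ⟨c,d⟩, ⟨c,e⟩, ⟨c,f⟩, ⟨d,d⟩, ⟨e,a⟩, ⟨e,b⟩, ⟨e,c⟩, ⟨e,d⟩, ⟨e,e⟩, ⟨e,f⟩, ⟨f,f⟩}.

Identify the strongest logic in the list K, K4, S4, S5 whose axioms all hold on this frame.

S4

Transitive (axiom 4): yes — every two-step R-path is closed by a direct edge.
Reflexive (axiom T): yes — every world is R-related to itself.
Euclidean (axiom 5): no — a R d and a R b, but not d R b.
So F validates K, K4, S4; S5 would additionally require R to be Euclidean. The strongest is S4.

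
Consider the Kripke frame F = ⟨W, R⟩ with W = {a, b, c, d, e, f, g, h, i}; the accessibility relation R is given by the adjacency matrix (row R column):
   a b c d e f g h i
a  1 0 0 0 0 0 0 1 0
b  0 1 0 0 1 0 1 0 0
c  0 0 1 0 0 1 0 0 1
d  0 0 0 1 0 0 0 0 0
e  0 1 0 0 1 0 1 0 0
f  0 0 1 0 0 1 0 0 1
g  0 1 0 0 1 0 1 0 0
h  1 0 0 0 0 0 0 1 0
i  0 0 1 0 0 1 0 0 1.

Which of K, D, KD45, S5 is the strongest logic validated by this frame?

Serial (axiom D): yes — every world has a successor (e.g. a R a).
Euclidean (axiom 5): yes — any two successors of a common world are R-related.
Transitive (axiom 4): yes — every two-step R-path is closed by a direct edge.
Reflexive (axiom T): yes — every world is R-related to itself.
So F validates K, D, KD45, S5. The strongest is S5.

S5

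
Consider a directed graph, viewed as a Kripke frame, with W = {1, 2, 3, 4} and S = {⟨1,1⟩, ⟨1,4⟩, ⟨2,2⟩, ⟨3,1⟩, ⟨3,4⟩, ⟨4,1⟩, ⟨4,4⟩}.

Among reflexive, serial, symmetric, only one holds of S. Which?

serial

Reflexive: no — 3 is not related to itself.
Serial: yes — every world has a successor (e.g. 1 S 1).
Symmetric: no — 3 S 1 but not 1 S 3.
Only serial holds.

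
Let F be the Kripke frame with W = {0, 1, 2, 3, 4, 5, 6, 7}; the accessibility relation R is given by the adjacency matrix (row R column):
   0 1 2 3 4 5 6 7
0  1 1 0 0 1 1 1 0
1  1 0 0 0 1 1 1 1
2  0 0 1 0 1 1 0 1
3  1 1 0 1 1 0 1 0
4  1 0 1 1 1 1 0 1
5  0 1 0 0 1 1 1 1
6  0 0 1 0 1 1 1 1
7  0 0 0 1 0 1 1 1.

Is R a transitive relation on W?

Transitive: no — 0 R 1 and 1 R 7, but not 0 R 7.

No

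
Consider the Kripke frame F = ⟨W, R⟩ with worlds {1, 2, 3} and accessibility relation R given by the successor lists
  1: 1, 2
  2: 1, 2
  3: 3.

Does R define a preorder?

Yes

Reflexive: yes — every world is R-related to itself.
Transitive: yes — every two-step R-path is closed by a direct edge.
So R is a preorder.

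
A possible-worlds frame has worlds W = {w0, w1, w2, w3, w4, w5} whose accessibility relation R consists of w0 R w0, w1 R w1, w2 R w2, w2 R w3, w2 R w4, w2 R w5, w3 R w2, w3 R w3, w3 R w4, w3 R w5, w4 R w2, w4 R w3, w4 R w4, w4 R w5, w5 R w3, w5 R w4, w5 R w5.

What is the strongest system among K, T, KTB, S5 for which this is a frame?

Reflexive (axiom T): yes — every world is R-related to itself.
Symmetric (axiom B): no — w2 R w5 but not w5 R w2.
Euclidean (axiom 5): no — w3 R w5 and w3 R w2, but not w5 R w2.
So F validates K, T; KTB would additionally require R to be symmetric. The strongest is T.

T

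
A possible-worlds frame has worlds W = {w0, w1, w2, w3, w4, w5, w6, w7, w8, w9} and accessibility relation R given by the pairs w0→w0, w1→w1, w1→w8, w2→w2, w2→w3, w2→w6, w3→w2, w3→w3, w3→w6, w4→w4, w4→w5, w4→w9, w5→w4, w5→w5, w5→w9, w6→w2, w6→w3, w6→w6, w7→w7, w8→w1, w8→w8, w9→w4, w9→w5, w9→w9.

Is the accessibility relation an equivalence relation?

Yes

Reflexive: yes — every world is R-related to itself.
Symmetric: yes — every pair in R has its reverse in R.
Transitive: yes — every two-step R-path is closed by a direct edge.
So R is an equivalence relation.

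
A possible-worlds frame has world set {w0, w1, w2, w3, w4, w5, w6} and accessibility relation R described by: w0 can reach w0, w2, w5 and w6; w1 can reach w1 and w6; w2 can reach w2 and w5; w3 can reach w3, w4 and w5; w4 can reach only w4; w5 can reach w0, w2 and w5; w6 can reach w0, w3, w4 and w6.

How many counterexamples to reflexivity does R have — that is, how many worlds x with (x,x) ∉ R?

R is reflexive; there are no such worlds.

0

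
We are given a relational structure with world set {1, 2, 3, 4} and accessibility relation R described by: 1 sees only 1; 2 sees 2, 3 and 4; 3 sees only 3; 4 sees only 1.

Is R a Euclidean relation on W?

Euclidean: no — 2 R 3 and 2 R 4, but not 3 R 4.

No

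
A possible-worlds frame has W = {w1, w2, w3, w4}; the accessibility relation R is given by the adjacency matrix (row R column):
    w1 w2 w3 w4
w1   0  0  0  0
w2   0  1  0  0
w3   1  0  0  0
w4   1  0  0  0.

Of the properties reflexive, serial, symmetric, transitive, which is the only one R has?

transitive

Reflexive: no — w1 is not related to itself.
Serial: no — w1 has no R-successor.
Symmetric: no — w3 R w1 but not w1 R w3.
Transitive: yes — every two-step R-path is closed by a direct edge.
Only transitive holds.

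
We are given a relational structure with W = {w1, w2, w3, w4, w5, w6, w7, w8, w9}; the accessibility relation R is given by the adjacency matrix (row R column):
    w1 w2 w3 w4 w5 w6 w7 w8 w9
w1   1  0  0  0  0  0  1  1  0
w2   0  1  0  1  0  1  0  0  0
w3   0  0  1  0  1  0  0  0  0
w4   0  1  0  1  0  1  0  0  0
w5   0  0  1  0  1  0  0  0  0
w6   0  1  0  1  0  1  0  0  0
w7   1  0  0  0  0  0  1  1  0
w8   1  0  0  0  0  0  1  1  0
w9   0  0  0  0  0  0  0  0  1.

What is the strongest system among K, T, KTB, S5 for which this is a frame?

S5

Reflexive (axiom T): yes — every world is R-related to itself.
Symmetric (axiom B): yes — every pair in R has its reverse in R.
Euclidean (axiom 5): yes — any two successors of a common world are R-related.
So F validates K, T, KTB, S5. The strongest is S5.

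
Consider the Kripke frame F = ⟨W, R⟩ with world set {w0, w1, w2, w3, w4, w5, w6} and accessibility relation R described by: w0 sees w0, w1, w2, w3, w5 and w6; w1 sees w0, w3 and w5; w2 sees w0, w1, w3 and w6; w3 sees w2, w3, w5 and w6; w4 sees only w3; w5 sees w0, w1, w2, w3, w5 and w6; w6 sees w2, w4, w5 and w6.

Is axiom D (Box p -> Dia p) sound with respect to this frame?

Yes

The schema D characterises exactly the serial frames.
Serial: yes — every world has a successor (e.g. w0 R w0).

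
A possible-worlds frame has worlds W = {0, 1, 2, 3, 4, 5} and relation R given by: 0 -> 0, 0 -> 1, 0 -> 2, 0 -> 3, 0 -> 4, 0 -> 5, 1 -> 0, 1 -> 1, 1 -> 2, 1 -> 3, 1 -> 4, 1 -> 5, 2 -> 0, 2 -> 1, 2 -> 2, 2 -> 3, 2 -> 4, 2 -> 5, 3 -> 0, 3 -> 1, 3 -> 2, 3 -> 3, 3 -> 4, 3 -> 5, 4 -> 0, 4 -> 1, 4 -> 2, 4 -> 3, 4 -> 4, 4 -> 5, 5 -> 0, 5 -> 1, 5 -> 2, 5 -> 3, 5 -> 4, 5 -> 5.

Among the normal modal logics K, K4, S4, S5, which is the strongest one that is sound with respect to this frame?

S5

Transitive (axiom 4): yes — every two-step R-path is closed by a direct edge.
Reflexive (axiom T): yes — every world is R-related to itself.
Euclidean (axiom 5): yes — any two successors of a common world are R-related.
So F validates K, K4, S4, S5. The strongest is S5.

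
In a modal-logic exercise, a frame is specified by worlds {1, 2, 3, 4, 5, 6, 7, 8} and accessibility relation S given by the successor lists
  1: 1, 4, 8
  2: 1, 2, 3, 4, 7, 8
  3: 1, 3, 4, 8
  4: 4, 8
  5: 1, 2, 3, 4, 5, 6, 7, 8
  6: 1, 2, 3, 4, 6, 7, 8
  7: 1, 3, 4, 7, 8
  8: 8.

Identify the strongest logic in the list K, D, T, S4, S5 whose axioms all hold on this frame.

S4

Serial (axiom D): yes — every world has a successor (e.g. 1 S 1).
Reflexive (axiom T): yes — every world is S-related to itself.
Transitive (axiom 4): yes — every two-step S-path is closed by a direct edge.
Euclidean (axiom 5): no — 1 S 8 and 1 S 4, but not 8 S 4.
So F validates K, D, T, S4; S5 would additionally require S to be Euclidean. The strongest is S4.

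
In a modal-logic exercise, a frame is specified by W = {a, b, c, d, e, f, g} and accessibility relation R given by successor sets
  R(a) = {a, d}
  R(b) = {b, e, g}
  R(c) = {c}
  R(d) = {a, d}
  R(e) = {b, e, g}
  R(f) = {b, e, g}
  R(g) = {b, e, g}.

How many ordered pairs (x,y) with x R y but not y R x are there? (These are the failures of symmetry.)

3

Enumerating: (f,b), (f,e), (f,g).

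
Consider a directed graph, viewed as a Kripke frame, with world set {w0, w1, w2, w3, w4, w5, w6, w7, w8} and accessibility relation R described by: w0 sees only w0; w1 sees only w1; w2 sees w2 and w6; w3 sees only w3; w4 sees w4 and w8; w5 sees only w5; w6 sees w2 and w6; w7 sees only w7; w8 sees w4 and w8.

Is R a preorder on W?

Reflexive: yes — every world is R-related to itself.
Transitive: yes — every two-step R-path is closed by a direct edge.
So R is a preorder.

Yes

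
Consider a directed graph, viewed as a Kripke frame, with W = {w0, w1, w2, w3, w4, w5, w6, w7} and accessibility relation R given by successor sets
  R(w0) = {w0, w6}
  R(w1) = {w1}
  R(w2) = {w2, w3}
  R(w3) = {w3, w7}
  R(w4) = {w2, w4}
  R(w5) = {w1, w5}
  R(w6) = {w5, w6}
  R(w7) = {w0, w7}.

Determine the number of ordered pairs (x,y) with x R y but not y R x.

Enumerating: (w0,w6), (w2,w3), (w3,w7), (w4,w2), (w5,w1), (w6,w5), (w7,w0).

7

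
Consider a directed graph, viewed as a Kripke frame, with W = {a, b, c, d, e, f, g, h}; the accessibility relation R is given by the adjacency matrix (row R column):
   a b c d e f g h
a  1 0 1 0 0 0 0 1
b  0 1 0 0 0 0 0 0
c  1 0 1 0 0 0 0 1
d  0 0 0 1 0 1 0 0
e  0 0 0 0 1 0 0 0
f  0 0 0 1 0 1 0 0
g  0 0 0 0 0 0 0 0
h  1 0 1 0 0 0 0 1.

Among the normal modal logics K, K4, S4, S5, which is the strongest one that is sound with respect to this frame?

K4

Transitive (axiom 4): yes — every two-step R-path is closed by a direct edge.
Reflexive (axiom T): no — g is not related to itself.
Euclidean (axiom 5): yes — any two successors of a common world are R-related.
So F validates K, K4; S4 would additionally require R to be reflexive. The strongest is K4.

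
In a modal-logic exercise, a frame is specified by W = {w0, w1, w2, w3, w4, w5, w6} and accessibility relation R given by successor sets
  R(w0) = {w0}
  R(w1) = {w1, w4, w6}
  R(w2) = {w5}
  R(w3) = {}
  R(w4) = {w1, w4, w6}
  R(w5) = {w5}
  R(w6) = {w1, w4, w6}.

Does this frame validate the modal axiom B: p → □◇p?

No

The schema B characterises exactly the symmetric frames.
Symmetric: no — w2 R w5 but not w5 R w2.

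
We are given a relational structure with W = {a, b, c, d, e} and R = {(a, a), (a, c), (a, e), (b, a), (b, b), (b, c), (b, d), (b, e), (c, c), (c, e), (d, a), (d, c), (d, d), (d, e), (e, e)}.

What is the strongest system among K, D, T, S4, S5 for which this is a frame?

Serial (axiom D): yes — every world has a successor (e.g. a R a).
Reflexive (axiom T): yes — every world is R-related to itself.
Transitive (axiom 4): yes — every two-step R-path is closed by a direct edge.
Euclidean (axiom 5): no — a R e and a R c, but not e R c.
So F validates K, D, T, S4; S5 would additionally require R to be Euclidean. The strongest is S4.

S4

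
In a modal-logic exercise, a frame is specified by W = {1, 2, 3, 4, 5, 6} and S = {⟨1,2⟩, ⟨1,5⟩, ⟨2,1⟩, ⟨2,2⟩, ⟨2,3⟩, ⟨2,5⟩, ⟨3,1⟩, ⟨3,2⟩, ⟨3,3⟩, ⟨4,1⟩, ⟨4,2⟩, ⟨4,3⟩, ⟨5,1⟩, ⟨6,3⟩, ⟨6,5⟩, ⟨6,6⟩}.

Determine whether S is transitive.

No

Transitive: no — 1 S 2 and 2 S 3, but not 1 S 3.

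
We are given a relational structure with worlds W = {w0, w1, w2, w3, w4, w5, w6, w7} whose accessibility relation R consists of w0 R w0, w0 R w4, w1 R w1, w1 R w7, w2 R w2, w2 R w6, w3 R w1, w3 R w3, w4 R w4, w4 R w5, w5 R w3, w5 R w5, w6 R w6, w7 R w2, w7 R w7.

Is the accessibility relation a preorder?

Reflexive: yes — every world is R-related to itself.
Transitive: no — w0 R w4 and w4 R w5, but not w0 R w5.
So R is not a preorder.

No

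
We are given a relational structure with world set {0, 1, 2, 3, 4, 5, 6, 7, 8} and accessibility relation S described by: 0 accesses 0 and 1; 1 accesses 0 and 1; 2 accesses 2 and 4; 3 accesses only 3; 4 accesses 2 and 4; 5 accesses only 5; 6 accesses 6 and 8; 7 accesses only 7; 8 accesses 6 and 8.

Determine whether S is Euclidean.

Yes

Euclidean: yes — any two successors of a common world are S-related.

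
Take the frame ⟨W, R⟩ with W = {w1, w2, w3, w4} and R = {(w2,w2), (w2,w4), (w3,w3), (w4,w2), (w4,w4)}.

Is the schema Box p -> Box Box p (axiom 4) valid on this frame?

Yes

Axiom 4 corresponds to the accessibility relation being transitive.
Transitive: yes — every two-step R-path is closed by a direct edge.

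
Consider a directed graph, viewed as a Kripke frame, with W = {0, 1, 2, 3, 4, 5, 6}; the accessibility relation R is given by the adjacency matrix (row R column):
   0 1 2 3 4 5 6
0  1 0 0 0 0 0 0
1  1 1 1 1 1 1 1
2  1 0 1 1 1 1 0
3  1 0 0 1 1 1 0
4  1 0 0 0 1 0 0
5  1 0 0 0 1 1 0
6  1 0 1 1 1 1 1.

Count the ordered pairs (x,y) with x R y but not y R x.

21

Enumerating: (1,0), (1,2), (1,3), (1,4), (1,5), (1,6), (2,0), (2,3), (2,4), (2,5), (3,0), (3,4), … and 9 more.
Total: 21.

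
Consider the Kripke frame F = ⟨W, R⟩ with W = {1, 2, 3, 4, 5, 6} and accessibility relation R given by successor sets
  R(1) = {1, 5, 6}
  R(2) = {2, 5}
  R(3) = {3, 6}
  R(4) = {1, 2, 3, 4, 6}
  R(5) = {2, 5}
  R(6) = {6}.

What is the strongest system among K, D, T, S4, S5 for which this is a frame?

T

Serial (axiom D): yes — every world has a successor (e.g. 1 R 1).
Reflexive (axiom T): yes — every world is R-related to itself.
Transitive (axiom 4): no — 1 R 5 and 5 R 2, but not 1 R 2.
Euclidean (axiom 5): no — 1 R 5 and 1 R 6, but not 5 R 6.
So F validates K, D, T; S4 would additionally require R to be transitive. The strongest is T.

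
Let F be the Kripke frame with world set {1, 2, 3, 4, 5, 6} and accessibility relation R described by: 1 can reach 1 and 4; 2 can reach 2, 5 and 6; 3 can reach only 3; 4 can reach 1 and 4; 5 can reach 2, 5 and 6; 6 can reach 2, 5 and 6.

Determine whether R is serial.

Yes

Serial: yes — every world has a successor (e.g. 1 R 1).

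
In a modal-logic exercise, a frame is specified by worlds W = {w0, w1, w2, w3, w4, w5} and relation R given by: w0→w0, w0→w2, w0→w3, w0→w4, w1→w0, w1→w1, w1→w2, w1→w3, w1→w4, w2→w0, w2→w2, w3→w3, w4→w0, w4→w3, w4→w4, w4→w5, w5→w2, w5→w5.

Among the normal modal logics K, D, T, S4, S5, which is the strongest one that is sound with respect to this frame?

T

Serial (axiom D): yes — every world has a successor (e.g. w0 R w0).
Reflexive (axiom T): yes — every world is R-related to itself.
Transitive (axiom 4): no — w0 R w4 and w4 R w5, but not w0 R w5.
Euclidean (axiom 5): no — w0 R w2 and w0 R w3, but not w2 R w3.
So F validates K, D, T; S4 would additionally require R to be transitive. The strongest is T.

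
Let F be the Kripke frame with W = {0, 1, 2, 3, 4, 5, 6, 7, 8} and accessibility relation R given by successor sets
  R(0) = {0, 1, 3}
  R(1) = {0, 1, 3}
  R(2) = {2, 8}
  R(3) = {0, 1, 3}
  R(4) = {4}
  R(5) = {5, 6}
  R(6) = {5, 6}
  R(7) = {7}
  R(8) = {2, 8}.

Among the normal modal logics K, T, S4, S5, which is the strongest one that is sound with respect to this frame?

S5

Reflexive (axiom T): yes — every world is R-related to itself.
Transitive (axiom 4): yes — every two-step R-path is closed by a direct edge.
Euclidean (axiom 5): yes — any two successors of a common world are R-related.
So F validates K, T, S4, S5. The strongest is S5.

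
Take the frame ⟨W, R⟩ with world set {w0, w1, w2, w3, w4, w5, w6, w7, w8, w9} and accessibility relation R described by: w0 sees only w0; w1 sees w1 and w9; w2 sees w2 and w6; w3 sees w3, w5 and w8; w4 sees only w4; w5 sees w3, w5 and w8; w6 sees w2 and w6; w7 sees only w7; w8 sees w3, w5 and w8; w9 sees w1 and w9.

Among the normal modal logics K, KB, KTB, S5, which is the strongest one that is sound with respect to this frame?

S5

Symmetric (axiom B): yes — every pair in R has its reverse in R.
Reflexive (axiom T): yes — every world is R-related to itself.
Euclidean (axiom 5): yes — any two successors of a common world are R-related.
So F validates K, KB, KTB, S5. The strongest is S5.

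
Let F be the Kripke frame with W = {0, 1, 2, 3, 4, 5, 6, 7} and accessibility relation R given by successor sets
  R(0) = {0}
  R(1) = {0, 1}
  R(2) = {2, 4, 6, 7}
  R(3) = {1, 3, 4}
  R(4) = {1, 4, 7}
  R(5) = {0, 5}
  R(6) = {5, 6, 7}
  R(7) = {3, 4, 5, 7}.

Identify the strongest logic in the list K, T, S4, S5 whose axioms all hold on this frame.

T

Reflexive (axiom T): yes — every world is R-related to itself.
Transitive (axiom 4): no — 2 R 4 and 4 R 1, but not 2 R 1.
Euclidean (axiom 5): no — 2 R 4 and 2 R 6, but not 4 R 6.
So F validates K, T; S4 would additionally require R to be transitive. The strongest is T.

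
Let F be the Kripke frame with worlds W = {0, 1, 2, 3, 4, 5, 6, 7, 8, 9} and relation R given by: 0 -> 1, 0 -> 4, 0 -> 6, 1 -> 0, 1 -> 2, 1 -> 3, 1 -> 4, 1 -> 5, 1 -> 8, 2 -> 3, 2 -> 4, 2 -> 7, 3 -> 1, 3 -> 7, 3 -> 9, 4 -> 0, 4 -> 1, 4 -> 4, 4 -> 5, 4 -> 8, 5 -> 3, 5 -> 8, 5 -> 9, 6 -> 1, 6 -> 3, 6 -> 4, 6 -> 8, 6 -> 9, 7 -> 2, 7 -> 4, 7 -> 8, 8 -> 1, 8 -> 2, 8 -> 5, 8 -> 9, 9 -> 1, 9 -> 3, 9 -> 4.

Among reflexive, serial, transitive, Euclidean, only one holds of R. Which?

serial

Reflexive: no — 0 is not related to itself.
Serial: yes — every world has a successor (e.g. 0 R 1).
Transitive: no — 0 R 1 and 1 R 2, but not 0 R 2.
Euclidean: no — 0 R 1 and 0 R 6, but not 1 R 6.
Only serial holds.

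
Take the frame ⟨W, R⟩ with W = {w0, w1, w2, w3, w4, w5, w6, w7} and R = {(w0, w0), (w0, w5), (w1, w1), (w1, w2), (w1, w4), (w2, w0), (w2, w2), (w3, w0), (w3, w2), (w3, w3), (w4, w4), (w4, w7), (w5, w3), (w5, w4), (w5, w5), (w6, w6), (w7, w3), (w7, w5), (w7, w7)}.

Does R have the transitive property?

Transitive: no — w0 R w5 and w5 R w3, but not w0 R w3.

No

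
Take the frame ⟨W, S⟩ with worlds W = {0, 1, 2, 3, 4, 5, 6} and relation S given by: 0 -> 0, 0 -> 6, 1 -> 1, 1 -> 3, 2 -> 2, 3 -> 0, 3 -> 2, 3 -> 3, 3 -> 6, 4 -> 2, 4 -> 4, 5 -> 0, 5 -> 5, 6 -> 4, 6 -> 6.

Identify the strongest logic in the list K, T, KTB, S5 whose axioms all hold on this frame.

T

Reflexive (axiom T): yes — every world is S-related to itself.
Symmetric (axiom B): no — 0 S 6 but not 6 S 0.
Euclidean (axiom 5): no — 3 S 0 and 3 S 2, but not 0 S 2.
So F validates K, T; KTB would additionally require S to be symmetric. The strongest is T.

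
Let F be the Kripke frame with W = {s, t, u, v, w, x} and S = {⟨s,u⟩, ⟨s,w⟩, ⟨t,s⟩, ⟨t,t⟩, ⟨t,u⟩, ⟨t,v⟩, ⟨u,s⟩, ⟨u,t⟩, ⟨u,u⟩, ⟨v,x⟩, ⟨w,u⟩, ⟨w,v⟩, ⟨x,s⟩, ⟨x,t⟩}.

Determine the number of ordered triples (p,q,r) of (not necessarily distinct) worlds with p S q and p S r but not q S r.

18

Enumerating: (s,u,w), (s,w,w), (t,s,s), (t,s,t), (t,s,v), (t,u,v), (t,v,s), (t,v,t), (t,v,u), (t,v,v), (u,s,s), (u,s,t), (v,x,x), (w,u,v), (w,v,u), (w,v,v), (x,s,s), (x,s,t).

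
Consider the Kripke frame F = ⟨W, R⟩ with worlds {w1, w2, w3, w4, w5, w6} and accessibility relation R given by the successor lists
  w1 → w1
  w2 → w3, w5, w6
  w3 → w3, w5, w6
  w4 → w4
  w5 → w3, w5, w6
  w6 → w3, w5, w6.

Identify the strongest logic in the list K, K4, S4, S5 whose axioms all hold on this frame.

K4

Transitive (axiom 4): yes — every two-step R-path is closed by a direct edge.
Reflexive (axiom T): no — w2 is not related to itself.
Euclidean (axiom 5): yes — any two successors of a common world are R-related.
So F validates K, K4; S4 would additionally require R to be reflexive. The strongest is K4.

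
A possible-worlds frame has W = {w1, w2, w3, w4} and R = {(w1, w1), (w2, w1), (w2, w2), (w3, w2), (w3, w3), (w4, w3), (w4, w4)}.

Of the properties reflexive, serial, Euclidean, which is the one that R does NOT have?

Euclidean

Reflexive: yes — every world is R-related to itself.
Serial: yes — every world has a successor (e.g. w1 R w1).
Euclidean: no — w2 R w1 and w2 R w2, but not w1 R w2.
Only Euclidean fails.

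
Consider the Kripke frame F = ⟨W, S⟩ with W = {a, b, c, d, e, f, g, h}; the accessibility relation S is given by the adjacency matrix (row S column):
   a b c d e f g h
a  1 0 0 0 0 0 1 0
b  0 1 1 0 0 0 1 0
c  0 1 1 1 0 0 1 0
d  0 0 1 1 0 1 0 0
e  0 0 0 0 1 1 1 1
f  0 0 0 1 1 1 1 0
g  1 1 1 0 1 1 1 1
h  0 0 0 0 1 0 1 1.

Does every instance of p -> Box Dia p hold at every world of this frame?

Yes

The schema B characterises exactly the symmetric frames.
Symmetric: yes — every pair in S has its reverse in S.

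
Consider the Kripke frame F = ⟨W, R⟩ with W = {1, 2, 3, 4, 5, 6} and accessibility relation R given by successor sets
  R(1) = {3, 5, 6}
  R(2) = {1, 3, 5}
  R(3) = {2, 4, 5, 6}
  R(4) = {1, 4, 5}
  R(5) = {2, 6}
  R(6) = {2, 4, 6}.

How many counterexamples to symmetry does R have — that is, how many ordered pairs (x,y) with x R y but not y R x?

12

Enumerating: (1,3), (1,5), (1,6), (2,1), (3,4), (3,5), (3,6), (4,1), (4,5), (5,6), (6,2), (6,4).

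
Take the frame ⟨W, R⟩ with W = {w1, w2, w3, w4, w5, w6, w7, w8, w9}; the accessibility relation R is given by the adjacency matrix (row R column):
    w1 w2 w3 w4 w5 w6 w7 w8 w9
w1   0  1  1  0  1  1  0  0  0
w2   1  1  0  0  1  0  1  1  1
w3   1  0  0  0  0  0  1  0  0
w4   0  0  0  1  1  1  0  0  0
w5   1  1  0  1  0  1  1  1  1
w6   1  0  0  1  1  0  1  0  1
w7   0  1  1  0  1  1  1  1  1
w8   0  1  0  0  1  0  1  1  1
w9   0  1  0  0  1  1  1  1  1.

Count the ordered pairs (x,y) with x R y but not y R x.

R is symmetric; there are no such tuples.

0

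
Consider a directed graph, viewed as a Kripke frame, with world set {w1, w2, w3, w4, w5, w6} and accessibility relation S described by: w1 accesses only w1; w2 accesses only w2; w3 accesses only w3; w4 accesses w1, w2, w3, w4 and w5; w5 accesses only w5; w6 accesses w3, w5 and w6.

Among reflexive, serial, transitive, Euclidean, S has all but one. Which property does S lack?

Euclidean

Reflexive: yes — every world is S-related to itself.
Serial: yes — every world has a successor (e.g. w1 S w1).
Transitive: yes — every two-step S-path is closed by a direct edge.
Euclidean: no — w4 S w1 and w4 S w2, but not w1 S w2.
Only Euclidean fails.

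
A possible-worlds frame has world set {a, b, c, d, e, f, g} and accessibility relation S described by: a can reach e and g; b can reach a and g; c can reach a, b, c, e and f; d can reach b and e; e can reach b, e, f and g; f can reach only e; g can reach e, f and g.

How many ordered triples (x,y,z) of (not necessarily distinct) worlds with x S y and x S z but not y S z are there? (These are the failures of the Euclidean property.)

Enumerating: (b,a,a), (b,g,a), (c,a,a), (c,a,b), (c,a,c), (c,a,f), (c,b,b), (c,b,c), (c,b,e), (c,b,f), (c,e,a), (c,e,c), … and 15 more.
Total: 27.

27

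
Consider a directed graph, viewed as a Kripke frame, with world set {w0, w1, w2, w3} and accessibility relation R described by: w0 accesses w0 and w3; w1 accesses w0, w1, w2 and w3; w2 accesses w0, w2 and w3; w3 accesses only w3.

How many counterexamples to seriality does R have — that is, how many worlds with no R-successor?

R is serial; there are no such worlds.

0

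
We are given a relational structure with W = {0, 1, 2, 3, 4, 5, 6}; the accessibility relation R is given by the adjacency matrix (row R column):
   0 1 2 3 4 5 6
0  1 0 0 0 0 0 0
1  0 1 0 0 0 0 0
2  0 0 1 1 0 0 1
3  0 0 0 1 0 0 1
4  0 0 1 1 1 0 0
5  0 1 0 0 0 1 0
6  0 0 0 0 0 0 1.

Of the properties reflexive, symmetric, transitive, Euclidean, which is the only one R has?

Reflexive: yes — every world is R-related to itself.
Symmetric: no — 2 R 3 but not 3 R 2.
Transitive: no — 4 R 2 and 2 R 6, but not 4 R 6.
Euclidean: no — 2 R 6 and 2 R 3, but not 6 R 3.
Only reflexive holds.

reflexive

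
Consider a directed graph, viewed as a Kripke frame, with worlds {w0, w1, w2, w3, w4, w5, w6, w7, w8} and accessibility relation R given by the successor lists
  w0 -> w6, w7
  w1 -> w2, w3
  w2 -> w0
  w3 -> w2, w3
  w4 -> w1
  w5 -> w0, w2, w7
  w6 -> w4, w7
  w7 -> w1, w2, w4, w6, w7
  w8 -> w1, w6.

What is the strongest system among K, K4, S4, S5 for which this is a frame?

K

Transitive (axiom 4): no — w0 R w6 and w6 R w4, but not w0 R w4.
Reflexive (axiom T): no — w0 is not related to itself.
Euclidean (axiom 5): no — w1 R w2 and w1 R w3, but not w2 R w3.
So F validates K; K4 would additionally require R to be transitive. The strongest is K.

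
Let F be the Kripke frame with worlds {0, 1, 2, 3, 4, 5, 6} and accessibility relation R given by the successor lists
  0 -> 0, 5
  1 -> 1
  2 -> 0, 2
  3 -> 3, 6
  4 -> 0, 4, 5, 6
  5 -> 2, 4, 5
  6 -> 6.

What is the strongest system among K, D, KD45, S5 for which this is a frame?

Serial (axiom D): yes — every world has a successor (e.g. 0 R 0).
Euclidean (axiom 5): no — 4 R 0 and 4 R 6, but not 0 R 6.
Transitive (axiom 4): no — 0 R 5 and 5 R 2, but not 0 R 2.
Reflexive (axiom T): yes — every world is R-related to itself.
So F validates K, D; KD45 would additionally require R to be Euclidean and transitive. The strongest is D.

D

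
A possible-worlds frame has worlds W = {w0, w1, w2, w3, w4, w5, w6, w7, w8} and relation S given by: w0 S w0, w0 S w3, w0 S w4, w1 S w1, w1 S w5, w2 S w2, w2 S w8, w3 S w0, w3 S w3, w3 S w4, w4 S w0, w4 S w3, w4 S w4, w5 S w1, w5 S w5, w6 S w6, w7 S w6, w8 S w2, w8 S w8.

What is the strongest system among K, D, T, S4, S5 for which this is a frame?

Serial (axiom D): yes — every world has a successor (e.g. w0 S w0).
Reflexive (axiom T): no — w7 is not related to itself.
Transitive (axiom 4): yes — every two-step S-path is closed by a direct edge.
Euclidean (axiom 5): yes — any two successors of a common world are S-related.
So F validates K, D; T would additionally require S to be reflexive. The strongest is D.

D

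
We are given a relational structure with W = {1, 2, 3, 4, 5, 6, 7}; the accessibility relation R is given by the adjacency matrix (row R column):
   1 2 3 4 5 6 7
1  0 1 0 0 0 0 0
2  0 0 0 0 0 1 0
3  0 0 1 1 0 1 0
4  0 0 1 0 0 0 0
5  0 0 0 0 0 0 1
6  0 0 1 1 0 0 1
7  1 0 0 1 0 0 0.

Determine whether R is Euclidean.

No

Euclidean: no — 3 R 4 and 3 R 6, but not 4 R 6.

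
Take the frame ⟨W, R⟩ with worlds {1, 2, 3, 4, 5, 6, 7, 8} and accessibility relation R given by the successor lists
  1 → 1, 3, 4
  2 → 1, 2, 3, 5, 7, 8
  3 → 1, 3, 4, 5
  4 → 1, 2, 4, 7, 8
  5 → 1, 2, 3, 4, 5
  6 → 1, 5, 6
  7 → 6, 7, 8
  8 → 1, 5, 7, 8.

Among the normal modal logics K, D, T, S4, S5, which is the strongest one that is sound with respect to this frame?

Serial (axiom D): yes — every world has a successor (e.g. 1 R 1).
Reflexive (axiom T): yes — every world is R-related to itself.
Transitive (axiom 4): no — 1 R 3 and 3 R 5, but not 1 R 5.
Euclidean (axiom 5): no — 1 R 4 and 1 R 3, but not 4 R 3.
So F validates K, D, T; S4 would additionally require R to be transitive. The strongest is T.

T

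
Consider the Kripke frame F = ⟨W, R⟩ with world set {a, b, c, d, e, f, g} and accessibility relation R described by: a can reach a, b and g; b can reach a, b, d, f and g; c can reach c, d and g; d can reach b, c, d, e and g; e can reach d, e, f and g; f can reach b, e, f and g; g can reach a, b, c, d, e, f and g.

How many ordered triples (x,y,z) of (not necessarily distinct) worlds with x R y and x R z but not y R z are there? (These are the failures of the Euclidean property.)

Enumerating: (b,a,d), (b,a,f), (b,d,a), (b,d,f), (b,f,a), (b,f,d), (d,b,c), (d,b,e), (d,c,b), (d,c,e), (d,e,b), (d,e,c), … and 22 more.
Total: 34.

34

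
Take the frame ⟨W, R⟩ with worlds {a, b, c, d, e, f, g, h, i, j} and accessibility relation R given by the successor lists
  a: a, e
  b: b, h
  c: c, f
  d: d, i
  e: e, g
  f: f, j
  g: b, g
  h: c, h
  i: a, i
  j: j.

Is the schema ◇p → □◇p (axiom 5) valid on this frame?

No

Axiom 5 corresponds to the accessibility relation being Euclidean.
Euclidean: no — a R e and a R a, but not e R a.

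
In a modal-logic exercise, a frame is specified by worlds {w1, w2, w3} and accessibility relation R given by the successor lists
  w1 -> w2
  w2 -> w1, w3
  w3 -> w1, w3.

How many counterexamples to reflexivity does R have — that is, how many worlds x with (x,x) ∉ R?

Enumerating: w1, w2.

2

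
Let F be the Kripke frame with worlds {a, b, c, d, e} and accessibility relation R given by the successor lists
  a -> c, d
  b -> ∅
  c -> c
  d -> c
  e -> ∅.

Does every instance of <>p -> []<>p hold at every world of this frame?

By correspondence theory, 5 is valid on a frame iff R is Euclidean.
Euclidean: no — a R c and a R d, but not c R d.

No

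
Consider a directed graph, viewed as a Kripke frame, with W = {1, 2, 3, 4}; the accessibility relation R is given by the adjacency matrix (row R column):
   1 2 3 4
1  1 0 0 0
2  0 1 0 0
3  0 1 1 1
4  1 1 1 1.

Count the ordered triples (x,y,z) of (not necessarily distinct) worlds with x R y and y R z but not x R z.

1

Enumerating: (3,4,1).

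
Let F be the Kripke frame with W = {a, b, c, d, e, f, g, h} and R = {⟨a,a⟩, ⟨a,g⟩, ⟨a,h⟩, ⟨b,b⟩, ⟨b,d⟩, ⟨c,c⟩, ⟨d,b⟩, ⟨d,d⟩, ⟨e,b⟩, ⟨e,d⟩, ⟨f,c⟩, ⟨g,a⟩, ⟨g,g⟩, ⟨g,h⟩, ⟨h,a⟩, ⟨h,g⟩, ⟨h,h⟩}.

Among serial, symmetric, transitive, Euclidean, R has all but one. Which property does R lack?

symmetric

Serial: yes — every world has a successor (e.g. a R a).
Symmetric: no — e R b but not b R e.
Transitive: yes — every two-step R-path is closed by a direct edge.
Euclidean: yes — any two successors of a common world are R-related.
Only symmetric fails.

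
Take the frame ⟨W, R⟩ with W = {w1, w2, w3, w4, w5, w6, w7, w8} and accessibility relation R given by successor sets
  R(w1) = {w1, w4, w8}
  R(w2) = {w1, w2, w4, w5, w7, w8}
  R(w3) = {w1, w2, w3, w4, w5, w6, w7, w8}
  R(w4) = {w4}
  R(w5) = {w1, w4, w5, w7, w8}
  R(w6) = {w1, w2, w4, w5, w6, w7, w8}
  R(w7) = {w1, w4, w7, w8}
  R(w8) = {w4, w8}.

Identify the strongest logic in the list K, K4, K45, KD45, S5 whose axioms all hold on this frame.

K4

Transitive (axiom 4): yes — every two-step R-path is closed by a direct edge.
Euclidean (axiom 5): no — w1 R w4 and w1 R w8, but not w4 R w8.
Serial (axiom D): yes — every world has a successor (e.g. w1 R w1).
Reflexive (axiom T): yes — every world is R-related to itself.
So F validates K, K4; K45 would additionally require R to be Euclidean. The strongest is K4.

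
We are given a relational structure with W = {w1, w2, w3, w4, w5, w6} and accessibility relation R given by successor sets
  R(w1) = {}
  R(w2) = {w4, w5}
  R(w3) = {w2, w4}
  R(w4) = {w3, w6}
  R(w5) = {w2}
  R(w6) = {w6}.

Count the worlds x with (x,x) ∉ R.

Enumerating: w1, w2, w3, w4, w5.

5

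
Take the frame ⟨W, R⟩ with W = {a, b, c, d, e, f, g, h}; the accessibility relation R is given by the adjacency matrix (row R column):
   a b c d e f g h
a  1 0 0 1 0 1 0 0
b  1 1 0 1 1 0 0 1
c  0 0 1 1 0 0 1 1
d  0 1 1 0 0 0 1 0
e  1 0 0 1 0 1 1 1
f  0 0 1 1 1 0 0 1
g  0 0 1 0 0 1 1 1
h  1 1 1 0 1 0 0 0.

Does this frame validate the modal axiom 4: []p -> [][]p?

The schema 4 characterises exactly the transitive frames.
Transitive: no — a R d and d R b, but not a R b.

No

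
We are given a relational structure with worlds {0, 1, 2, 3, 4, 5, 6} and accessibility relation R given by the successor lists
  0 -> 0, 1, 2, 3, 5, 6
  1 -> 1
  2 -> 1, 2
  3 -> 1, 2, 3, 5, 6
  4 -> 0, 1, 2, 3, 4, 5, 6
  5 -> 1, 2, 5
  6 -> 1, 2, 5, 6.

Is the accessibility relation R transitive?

Yes

Transitive: yes — every two-step R-path is closed by a direct edge.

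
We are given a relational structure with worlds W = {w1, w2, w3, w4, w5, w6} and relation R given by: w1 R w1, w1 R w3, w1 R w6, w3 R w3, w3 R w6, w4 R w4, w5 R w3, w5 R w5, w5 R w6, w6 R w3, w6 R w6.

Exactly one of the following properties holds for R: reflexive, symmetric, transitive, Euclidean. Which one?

Reflexive: no — w2 is not related to itself.
Symmetric: no — w1 R w3 but not w3 R w1.
Transitive: yes — every two-step R-path is closed by a direct edge.
Euclidean: no — w1 R w3 and w1 R w1, but not w3 R w1.
Only transitive holds.

transitive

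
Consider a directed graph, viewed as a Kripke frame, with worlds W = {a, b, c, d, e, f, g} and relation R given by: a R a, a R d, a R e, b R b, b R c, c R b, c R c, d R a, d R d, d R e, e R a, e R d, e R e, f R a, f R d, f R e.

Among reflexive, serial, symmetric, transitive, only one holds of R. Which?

transitive

Reflexive: no — f is not related to itself.
Serial: no — g has no R-successor.
Symmetric: no — f R a but not a R f.
Transitive: yes — every two-step R-path is closed by a direct edge.
Only transitive holds.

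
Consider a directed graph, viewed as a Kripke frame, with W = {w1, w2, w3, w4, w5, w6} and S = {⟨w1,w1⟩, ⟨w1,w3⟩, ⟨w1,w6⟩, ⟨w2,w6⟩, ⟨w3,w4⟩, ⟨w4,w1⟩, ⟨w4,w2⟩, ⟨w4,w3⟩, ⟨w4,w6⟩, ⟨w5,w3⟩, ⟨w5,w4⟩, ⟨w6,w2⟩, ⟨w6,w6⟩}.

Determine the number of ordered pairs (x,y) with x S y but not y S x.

7

Enumerating: (w1,w3), (w1,w6), (w4,w1), (w4,w2), (w4,w6), (w5,w3), (w5,w4).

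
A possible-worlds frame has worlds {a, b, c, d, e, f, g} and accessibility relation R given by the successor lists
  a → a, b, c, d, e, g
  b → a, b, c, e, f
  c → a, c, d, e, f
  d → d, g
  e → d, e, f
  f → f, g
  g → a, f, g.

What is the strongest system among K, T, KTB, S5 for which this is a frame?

T

Reflexive (axiom T): yes — every world is R-related to itself.
Symmetric (axiom B): no — a R d but not d R a.
Euclidean (axiom 5): no — a R b and a R d, but not b R d.
So F validates K, T; KTB would additionally require R to be symmetric. The strongest is T.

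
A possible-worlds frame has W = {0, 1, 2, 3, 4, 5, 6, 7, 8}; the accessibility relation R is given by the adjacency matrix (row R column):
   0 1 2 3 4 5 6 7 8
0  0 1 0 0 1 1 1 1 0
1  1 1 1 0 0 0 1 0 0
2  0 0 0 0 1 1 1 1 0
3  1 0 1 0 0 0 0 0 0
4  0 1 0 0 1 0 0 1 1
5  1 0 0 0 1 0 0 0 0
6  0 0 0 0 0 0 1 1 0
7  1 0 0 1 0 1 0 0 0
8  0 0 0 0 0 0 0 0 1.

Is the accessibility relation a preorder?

Reflexive: no — 0 is not related to itself.
Transitive: no — 0 R 1 and 1 R 2, but not 0 R 2.
So R is not a preorder.

No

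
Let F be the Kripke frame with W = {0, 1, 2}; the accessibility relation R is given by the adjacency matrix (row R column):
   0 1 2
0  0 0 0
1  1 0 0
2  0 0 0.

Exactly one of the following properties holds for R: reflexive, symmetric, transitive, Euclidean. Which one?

transitive

Reflexive: no — 0 is not related to itself.
Symmetric: no — 1 R 0 but not 0 R 1.
Transitive: yes — every two-step R-path is closed by a direct edge.
Euclidean: no — 1 R 0 and 1 R 0, but not 0 R 0.
Only transitive holds.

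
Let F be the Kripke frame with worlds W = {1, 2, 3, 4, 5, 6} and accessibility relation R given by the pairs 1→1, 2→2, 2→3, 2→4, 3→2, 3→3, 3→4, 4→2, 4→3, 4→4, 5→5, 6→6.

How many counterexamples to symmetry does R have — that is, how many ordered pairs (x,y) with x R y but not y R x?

R is symmetric; there are no such tuples.

0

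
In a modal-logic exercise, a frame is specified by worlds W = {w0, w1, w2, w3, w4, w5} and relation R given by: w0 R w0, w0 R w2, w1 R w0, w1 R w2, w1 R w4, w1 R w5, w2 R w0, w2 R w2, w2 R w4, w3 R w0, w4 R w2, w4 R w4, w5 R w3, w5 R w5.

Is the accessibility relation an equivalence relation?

Reflexive: no — w1 is not related to itself.
Symmetric: no — w1 R w0 but not w0 R w1.
Transitive: no — w0 R w2 and w2 R w4, but not w0 R w4.
So R is not an equivalence relation.

No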